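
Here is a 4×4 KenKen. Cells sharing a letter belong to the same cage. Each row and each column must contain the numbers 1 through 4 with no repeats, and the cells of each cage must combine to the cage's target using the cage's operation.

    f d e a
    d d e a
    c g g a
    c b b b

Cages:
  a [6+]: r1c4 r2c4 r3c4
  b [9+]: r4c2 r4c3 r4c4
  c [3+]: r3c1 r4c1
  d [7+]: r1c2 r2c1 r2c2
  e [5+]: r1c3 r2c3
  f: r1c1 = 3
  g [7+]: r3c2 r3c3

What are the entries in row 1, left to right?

3 1 4 2

Cage f is given, which forces r1c1 = 3.
The only place for 1 in row 4 is r4c1.
Column 1 already has 1, which forces r3c1 = 2.
2 is placed in column 1, which forces r2c1 = 4.
The only place for 4 in row 1 is r1c3.
Cage e needs two cells with sum 5; hence r2c3 = 1.
Cage g needs two cells with sum 7, leaving r3c2 = 4.
Column 3 now contains 4; hence r3c3 = 3.
Row 3 now contains 3, leaving r3c4 = 1.
Column 3 already has 3, so r4c3 = 2.
Cage d needs sum 7, leaving r1c2 = 1.
Column 4 already has 1, so r1c4 = 2.
Row 2 now contains 1, so r2c2 = 2.
Cage a needs sum 6, which forces r2c4 = 3.
2 is placed in row 4, leaving r4c2 = 3.
The 3 cells of cage b must have sum 9, leaving r4c4 = 4.
The full grid is 3 1 4 2 / 4 2 1 3 / 2 4 3 1 / 1 3 2 4.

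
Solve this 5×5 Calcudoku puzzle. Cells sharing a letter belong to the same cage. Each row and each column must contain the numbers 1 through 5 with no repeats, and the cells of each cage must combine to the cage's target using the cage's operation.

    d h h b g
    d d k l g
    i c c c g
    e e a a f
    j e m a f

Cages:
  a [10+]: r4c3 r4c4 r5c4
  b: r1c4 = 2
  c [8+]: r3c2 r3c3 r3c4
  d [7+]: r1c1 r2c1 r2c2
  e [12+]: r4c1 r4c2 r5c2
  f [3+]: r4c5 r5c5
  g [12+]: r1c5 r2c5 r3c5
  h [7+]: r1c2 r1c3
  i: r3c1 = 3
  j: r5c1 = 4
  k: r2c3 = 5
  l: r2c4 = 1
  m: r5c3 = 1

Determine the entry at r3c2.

Cage b is a single given cell, which forces r1c4 = 2.
Cage k is a single given cell; hence r2c3 = 5.
L is a freebie, so r2c4 = 1.
I is a freebie; hence r3c1 = 3.
Cage j is given, leaving r5c1 = 4.
Cage m is a single given cell, leaving r5c3 = 1.
Row 5 now contains 1, so r5c5 = 2.
Column 1 already has 4, which forces r1c1 = 1.
Column 1 already has 4, leaving r2c1 = 2.
Cage d needs sum 7, so r2c2 = 4.
Row 2 now contains 4; hence r2c5 = 3.
The 3 cells of cage c must have sum 8, so r3c2 = 1.
Cage c needs sum 8, which forces r3c3 = 2.
Cage c has sum 8, leaving r3c4 = 5.
Row 3 now contains 5; hence r3c5 = 4.
Column 1 already has 4, leaving r4c1 = 5.
4 is placed in column 2, which forces r4c2 = 2.
Column 3 now contains 2, so r4c3 = 3.
Row 4 now contains 3, so r4c4 = 4.
Column 5 now contains 2, which forces r4c5 = 1.
Column 4 now contains 5, so r5c4 = 3.
4 is placed in column 2; hence r1c2 = 3.
3 is placed in column 3, which forces r1c3 = 4.
Column 5 already has 4, so r1c5 = 5.
3 is placed in row 5, leaving r5c2 = 5.
Completed grid: 1 3 4 2 5 / 2 4 5 1 3 / 3 1 2 5 4 / 5 2 3 4 1 / 4 5 1 3 2.

1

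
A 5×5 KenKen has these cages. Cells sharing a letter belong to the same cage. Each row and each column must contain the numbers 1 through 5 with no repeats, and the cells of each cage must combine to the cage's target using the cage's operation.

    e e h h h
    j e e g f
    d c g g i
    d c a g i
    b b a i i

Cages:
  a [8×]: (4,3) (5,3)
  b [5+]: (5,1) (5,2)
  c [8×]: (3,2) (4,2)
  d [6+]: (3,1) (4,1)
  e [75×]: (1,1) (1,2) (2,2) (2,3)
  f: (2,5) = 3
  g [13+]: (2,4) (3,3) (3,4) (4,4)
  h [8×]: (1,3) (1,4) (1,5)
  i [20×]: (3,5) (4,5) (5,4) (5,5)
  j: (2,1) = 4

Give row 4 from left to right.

J is a freebie, so (2,1) = 4.
F is a freebie; hence (2,5) = 3.
Row 2 needs a 2, and only (2,4) is open for it.
Column 4 already has 2, which forces (5,4) = 1.
Column 4 now contains 1, which forces (1,4) = 4.
Cage g needs sum 13, which forces (3,3) = 3.
Cage g has sum 13, so (3,4) = 5.
Cage g has sum 13, so (4,4) = 3.
Row 3 already has 5; hence (3,1) = 1.
1 is placed in row 3; hence (3,5) = 4.
The two cells of cage d must have sum 6; hence (4,1) = 5.
Row 4 already has 5; hence (4,5) = 1.
Column 5 already has 4, leaving (5,5) = 5.
Column 1 now contains 5; hence (1,1) = 3.
Cage e needs product 75, which forces (1,2) = 5.
Cage h needs product 8, so (1,3) = 1.
Column 5 now contains 1, leaving (1,5) = 2.
Cage e needs product 75, which forces (2,2) = 1.
The 4 cells of cage e must have product 75, so (2,3) = 5.
Row 3 already has 4, which forces (3,2) = 2.
Cage c's pair has product 8, so (4,2) = 4.
Row 4 now contains 4; hence (4,3) = 2.
Column 1 already has 3, leaving (5,1) = 2.
Column 2 already has 2, leaving (5,2) = 3.
Column 3 already has 2, so (5,3) = 4.
The full grid is 3 5 1 4 2 / 4 1 5 2 3 / 1 2 3 5 4 / 5 4 2 3 1 / 2 3 4 1 5.

5 4 2 3 1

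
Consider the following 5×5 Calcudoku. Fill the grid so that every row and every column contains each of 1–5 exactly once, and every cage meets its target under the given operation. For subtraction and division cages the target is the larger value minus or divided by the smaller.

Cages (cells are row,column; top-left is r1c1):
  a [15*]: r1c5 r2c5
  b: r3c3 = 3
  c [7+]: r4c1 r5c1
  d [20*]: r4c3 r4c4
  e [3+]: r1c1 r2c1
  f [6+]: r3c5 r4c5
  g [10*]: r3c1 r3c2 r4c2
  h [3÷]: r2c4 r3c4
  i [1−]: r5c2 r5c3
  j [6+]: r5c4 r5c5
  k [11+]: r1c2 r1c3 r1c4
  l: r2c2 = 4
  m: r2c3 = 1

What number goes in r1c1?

1

Cage l is given, leaving r2c2 = 4.
Cage m is given; hence r2c3 = 1.
Row 2 now contains 1; hence r2c4 = 3.
Row 2 already has 3, leaving r2c5 = 5.
B is a freebie, so r3c3 = 3.
Column 4 already has 3, leaving r3c4 = 1.
Cage e needs two cells with sum 3; hence r1c1 = 1.
Column 5 now contains 5, so r1c5 = 3.
Row 2 now contains 1, leaving r2c1 = 2.
2 is placed in column 1, leaving r3c1 = 5.
5 is placed in row 3, so r3c2 = 2.
Row 3 already has 2, which forces r3c5 = 4.
Cage g has product 10, leaving r4c2 = 1.
4 is placed in column 5; hence r4c5 = 2.
Column 5 now contains 2, which forces r5c5 = 1.
2 is placed in column 2, which forces r1c2 = 5.
Column 2 now contains 5, which forces r5c2 = 3.
Cage j needs two cells with sum 6, leaving r5c4 = 5.
Cage c needs two cells with sum 7; hence r4c1 = 3.
The two cells of cage d must have product 20, leaving r4c3 = 5.
Column 4 already has 5; hence r4c4 = 4.
Row 5 now contains 3, leaving r5c1 = 4.
4 is placed in row 5, leaving r5c3 = 2.
Column 3 already has 2, leaving r1c3 = 4.
Column 4 now contains 4; hence r1c4 = 2.
The full grid is 1 5 4 2 3 / 2 4 1 3 5 / 5 2 3 1 4 / 3 1 5 4 2 / 4 3 2 5 1.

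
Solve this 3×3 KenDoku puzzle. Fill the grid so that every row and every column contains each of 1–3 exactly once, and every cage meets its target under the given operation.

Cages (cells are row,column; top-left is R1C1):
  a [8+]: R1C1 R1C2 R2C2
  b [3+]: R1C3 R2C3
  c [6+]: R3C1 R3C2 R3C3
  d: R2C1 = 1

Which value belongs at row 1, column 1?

Cage a needs sum 8, leaving R1C1 = 3.
Cage a has sum 8, so R1C2 = 2.
Row 1 now contains 2, so R1C3 = 1.
D is a freebie, so R2C1 = 1.
The 3 cells of cage a must have sum 8, so R2C2 = 3.
1 is placed in column 3; hence R2C3 = 2.
Column 1 already has 1, so R3C1 = 2.
3 is placed in column 2, which forces R3C2 = 1.
Column 3 now contains 2; hence R3C3 = 3.
Completed grid: 3 2 1 / 1 3 2 / 2 1 3.

3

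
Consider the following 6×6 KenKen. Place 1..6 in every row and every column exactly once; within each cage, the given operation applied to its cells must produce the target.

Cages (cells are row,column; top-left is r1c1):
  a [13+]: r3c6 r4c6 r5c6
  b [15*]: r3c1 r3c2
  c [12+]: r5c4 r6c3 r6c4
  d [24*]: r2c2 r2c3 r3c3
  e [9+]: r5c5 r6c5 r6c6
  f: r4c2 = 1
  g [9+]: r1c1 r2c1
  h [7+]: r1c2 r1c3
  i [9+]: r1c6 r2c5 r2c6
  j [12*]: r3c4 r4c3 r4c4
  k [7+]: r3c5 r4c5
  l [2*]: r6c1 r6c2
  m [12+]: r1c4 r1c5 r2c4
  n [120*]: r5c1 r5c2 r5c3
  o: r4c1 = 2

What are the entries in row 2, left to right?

Cage o is given, so r4c1 = 2.
Cage f is a single given cell, leaving r4c2 = 1.
Column 1 now contains 2, which forces r6c1 = 1.
1 is placed in column 2, so r6c2 = 2.
Cage j needs product 12, which forces r3c4 = 1.
Row 4 needs a 6, and only r4c6 is open for it.
Row 3 needs a 6, and only r3c3 is open for it.
Cage d has product 24, so r2c2 = 4.
Cage d has product 24, so r2c3 = 1.
Row 4 needs a 5, and only r4c5 is open for it.
The two cells of cage k must have sum 7, which forces r3c5 = 2.
Column 5 now contains 2, leaving r5c5 = 1.
Cage e has sum 9, leaving r6c5 = 3.
Cage e needs sum 9, which forces r6c6 = 5.
Cage i has sum 9, leaving r1c6 = 1.
Column 5 already has 3, so r2c5 = 6.
5 is placed in column 6, which forces r2c6 = 2.
Cage c needs sum 12, leaving r5c4 = 2.
Row 6 now contains 5; hence r6c3 = 4.
The 3 cells of cage c must have sum 12; hence r6c4 = 6.
Cage h's pair has sum 7; hence r1c2 = 5.
4 is placed in column 3, so r1c3 = 2.
Row 1 now contains 5; hence r1c4 = 3.
Column 5 now contains 6, leaving r1c5 = 4.
Column 4 already has 3, so r2c4 = 5.
5 is placed in column 2; hence r3c2 = 3.
3 is placed in row 3, so r3c6 = 4.
4 is placed in column 3; hence r4c3 = 3.
Cage j needs product 12, so r4c4 = 4.
Cage n has product 120; hence r5c1 = 4.
Cage n has product 120, leaving r5c2 = 6.
4 is placed in column 3, so r5c3 = 5.
Column 6 already has 4, leaving r5c6 = 3.
Row 1 already has 4, which forces r1c1 = 6.
Row 2 already has 5, leaving r2c1 = 3.
3 is placed in row 3, which forces r3c1 = 5.
Completed grid: 6 5 2 3 4 1 / 3 4 1 5 6 2 / 5 3 6 1 2 4 / 2 1 3 4 5 6 / 4 6 5 2 1 3 / 1 2 4 6 3 5.

3 4 1 5 6 2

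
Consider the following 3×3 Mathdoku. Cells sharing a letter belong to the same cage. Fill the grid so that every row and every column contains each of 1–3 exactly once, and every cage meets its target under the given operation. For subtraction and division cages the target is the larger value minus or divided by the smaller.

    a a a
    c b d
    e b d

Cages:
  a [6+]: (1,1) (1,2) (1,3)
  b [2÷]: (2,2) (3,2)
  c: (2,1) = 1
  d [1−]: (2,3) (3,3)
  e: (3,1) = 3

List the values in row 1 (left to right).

2 3 1

Cage c is a single given cell, leaving (2,1) = 1.
Row 2 already has 1, which forces (2,2) = 2.
Row 2 already has 2, so (2,3) = 3.
E is a freebie, which forces (3,1) = 3.
2 is placed in column 2, so (3,2) = 1.
1 is placed in row 3, which forces (3,3) = 2.
Column 1 now contains 3, so (1,1) = 2.
Column 2 already has 1, so (1,2) = 3.
Column 3 already has 2, so (1,3) = 1.
The full grid is 2 3 1 / 1 2 3 / 3 1 2.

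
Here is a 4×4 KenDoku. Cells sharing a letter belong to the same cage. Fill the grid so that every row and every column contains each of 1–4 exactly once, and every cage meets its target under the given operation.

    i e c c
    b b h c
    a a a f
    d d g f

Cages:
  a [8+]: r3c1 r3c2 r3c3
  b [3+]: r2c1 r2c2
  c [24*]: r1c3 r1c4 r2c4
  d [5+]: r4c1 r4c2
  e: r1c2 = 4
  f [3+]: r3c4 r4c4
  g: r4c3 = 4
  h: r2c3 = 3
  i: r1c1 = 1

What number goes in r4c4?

Cage i is a single given cell, leaving r1c1 = 1.
Cage e is a single given cell; hence r1c2 = 4.
1 is placed in column 1, leaving r2c1 = 2.
Row 2 already has 2, so r2c2 = 1.
Cage h is given, leaving r2c3 = 3.
Row 2 already has 3, which forces r2c4 = 4.
Column 2 already has 1, leaving r3c2 = 3.
3 is placed in column 2, which forces r4c2 = 2.
Cage g is a single given cell; hence r4c3 = 4.
Row 4 already has 2; hence r4c4 = 1.
3 is placed in column 3; hence r1c3 = 2.
Cage c needs product 24; hence r1c4 = 3.
Row 3 already has 3, so r3c1 = 4.
Column 3 already has 4, so r3c3 = 1.
Column 4 already has 1; hence r3c4 = 2.
Row 4 already has 4, so r4c1 = 3.
The full grid is 1 4 2 3 / 2 1 3 4 / 4 3 1 2 / 3 2 4 1.

1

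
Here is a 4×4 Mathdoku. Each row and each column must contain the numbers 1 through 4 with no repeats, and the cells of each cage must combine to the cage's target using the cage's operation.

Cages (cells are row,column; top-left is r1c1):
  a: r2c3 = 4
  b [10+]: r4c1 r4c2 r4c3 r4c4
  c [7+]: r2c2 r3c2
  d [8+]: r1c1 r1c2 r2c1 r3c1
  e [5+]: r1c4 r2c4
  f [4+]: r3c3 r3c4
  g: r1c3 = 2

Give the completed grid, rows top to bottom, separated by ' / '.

G is a freebie, so r1c3 = 2.
A is a freebie; hence r2c3 = 4.
The 4 cells of cage d must have sum 8; hence r1c1 = 4.
Row 1 already has 2, so r1c2 = 1.
Row 1 now contains 4, so r1c4 = 3.
Row 2 already has 4, so r2c2 = 3.
The two cells of cage c must have sum 7, which forces r3c2 = 4.
Column 4 already has 3, leaving r3c4 = 1.
Column 2 already has 4, so r4c2 = 2.
Row 4 now contains 2; hence r4c4 = 4.
Cage d has sum 8, leaving r2c1 = 1.
1 is placed in column 4, so r2c4 = 2.
Row 3 already has 1; hence r3c1 = 2.
Row 3 already has 1; hence r3c3 = 3.
1 is placed in column 1, leaving r4c1 = 3.
3 is placed in column 3, leaving r4c3 = 1.

4 1 2 3 / 1 3 4 2 / 2 4 3 1 / 3 2 1 4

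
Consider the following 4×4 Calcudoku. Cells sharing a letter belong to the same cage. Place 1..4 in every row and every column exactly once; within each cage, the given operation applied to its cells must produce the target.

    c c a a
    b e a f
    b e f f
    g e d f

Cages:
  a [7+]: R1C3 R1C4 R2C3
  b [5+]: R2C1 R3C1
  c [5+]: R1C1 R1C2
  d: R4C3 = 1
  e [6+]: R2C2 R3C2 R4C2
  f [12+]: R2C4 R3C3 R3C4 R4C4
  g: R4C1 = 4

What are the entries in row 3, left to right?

2 3 4 1

Cage g is a single given cell; hence R4C1 = 4.
D is a freebie, so R4C3 = 1.
The only place for 1 in row 2 is R2C2.
The only place for 1 in row 3 is R3C4.
Cage a needs sum 7, which forces R1C3 = 3.
Column 4 now contains 1, so R1C4 = 2.
Cage a needs sum 7, leaving R2C3 = 2.
The 4 cells of cage f must have sum 12; hence R2C4 = 4.
The 4 cells of cage f must have sum 12, leaving R3C3 = 4.
Cage f has sum 12, so R4C4 = 3.
2 is placed in row 1, leaving R1C1 = 1.
2 is placed in row 1, so R1C2 = 4.
Row 2 now contains 2, which forces R2C1 = 3.
Cage b's pair has sum 5, so R3C1 = 2.
The 3 cells of cage e must have sum 6, so R3C2 = 3.
Row 4 now contains 3, so R4C2 = 2.
Filled in: 1 4 3 2 / 3 1 2 4 / 2 3 4 1 / 4 2 1 3.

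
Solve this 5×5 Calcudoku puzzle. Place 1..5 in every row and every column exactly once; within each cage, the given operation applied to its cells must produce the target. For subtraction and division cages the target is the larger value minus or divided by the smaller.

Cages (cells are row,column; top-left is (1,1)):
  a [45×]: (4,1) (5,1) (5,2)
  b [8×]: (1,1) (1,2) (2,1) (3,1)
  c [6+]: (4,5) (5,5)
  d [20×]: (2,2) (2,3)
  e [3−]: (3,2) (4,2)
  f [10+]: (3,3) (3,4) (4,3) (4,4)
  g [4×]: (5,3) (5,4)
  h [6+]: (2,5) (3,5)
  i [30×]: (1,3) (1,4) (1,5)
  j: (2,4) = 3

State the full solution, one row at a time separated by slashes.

Cage b needs product 8, so (1,2) = 1.
Cage j is a single given cell; hence (2,4) = 3.
Cage a needs product 45, leaving (4,1) = 3.
Cage a needs product 45, leaving (5,1) = 5.
Cage a has product 45; hence (5,2) = 3.
The only place for 4 in row 1 is (1,1).
Row 3 needs a 3, and only (3,3) is open for it.
Cage i has product 30, leaving (1,5) = 3.
The only place for 2 in row 5 is (5,5).
Cage c needs two cells with sum 6, so (4,5) = 4.
Row 2 needs a 2, and only (2,1) is open for it.
Column 1 now contains 2; hence (3,1) = 1.
1 is placed in row 3, so (3,4) = 4.
1 is placed in row 3; hence (3,5) = 5.
Column 4 already has 4, leaving (5,4) = 1.
5 is placed in column 5, leaving (2,5) = 1.
Row 3 already has 5, which forces (3,2) = 2.
Cage e's pair has difference 3, so (4,2) = 5.
Cage f needs sum 10; hence (4,3) = 1.
Cage f has sum 10, so (4,4) = 2.
Row 5 already has 1, so (5,3) = 4.
The 3 cells of cage i must have product 30, which forces (1,3) = 2.
Column 4 already has 2; hence (1,4) = 5.
5 is placed in column 2; hence (2,2) = 4.
Column 3 now contains 4, which forces (2,3) = 5.

4 1 2 5 3 / 2 4 5 3 1 / 1 2 3 4 5 / 3 5 1 2 4 / 5 3 4 1 2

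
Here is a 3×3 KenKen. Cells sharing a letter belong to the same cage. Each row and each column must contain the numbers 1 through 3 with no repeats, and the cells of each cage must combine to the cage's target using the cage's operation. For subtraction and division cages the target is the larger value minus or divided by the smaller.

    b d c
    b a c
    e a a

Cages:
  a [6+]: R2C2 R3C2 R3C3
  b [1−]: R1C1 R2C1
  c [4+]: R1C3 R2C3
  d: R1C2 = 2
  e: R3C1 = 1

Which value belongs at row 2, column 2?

Cage d is given, leaving R1C2 = 2.
E is a freebie, leaving R3C1 = 1.
Row 3 now contains 1; hence R3C2 = 3.
Row 3 now contains 3, so R3C3 = 2.
Column 1 now contains 1, which forces R1C1 = 3.
Row 1 now contains 3, which forces R1C3 = 1.
Cage b needs two cells with difference 1, so R2C1 = 2.
Column 2 already has 3; hence R2C2 = 1.
1 is placed in column 3; hence R2C3 = 3.
Filled in: 3 2 1 / 2 1 3 / 1 3 2.

1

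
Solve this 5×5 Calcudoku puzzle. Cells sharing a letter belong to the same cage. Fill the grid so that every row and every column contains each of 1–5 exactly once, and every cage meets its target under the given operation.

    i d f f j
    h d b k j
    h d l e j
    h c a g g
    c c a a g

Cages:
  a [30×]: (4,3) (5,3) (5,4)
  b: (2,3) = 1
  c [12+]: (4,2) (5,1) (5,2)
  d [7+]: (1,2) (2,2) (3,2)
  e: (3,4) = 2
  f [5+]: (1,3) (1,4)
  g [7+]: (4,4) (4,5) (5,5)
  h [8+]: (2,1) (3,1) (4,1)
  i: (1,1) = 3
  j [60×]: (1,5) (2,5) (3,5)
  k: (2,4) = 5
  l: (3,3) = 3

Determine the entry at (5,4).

3

I is a freebie; hence (1,1) = 3.
Cage b is a single given cell, so (2,3) = 1.
K is a freebie, leaving (2,4) = 5.
L is a freebie, so (3,3) = 3.
E is a freebie; hence (3,4) = 2.
Column 4 now contains 2, so (5,4) = 3.
The two cells of cage f must have sum 5, so (1,3) = 4.
Cage f's pair has sum 5; hence (1,4) = 1.
Row 1 now contains 4, leaving (1,5) = 5.
The 3 cells of cage h must have sum 8, so (2,1) = 2.
Row 2 already has 2, leaving (2,2) = 4.
Cage j needs product 60, which forces (2,5) = 3.
Column 2 already has 4; hence (3,2) = 1.
Column 5 now contains 5, leaving (3,5) = 4.
Column 4 already has 1, so (4,4) = 4.
1 is placed in row 1; hence (1,2) = 2.
1 is placed in row 3, leaving (3,1) = 5.
Cage h needs sum 8, leaving (4,1) = 1.
Row 4 now contains 1; hence (4,5) = 2.
Column 1 now contains 5, leaving (5,1) = 4.
2 is placed in column 2, leaving (5,2) = 5.
5 is placed in row 5, leaving (5,3) = 2.
Column 5 already has 2, which forces (5,5) = 1.
5 is placed in column 2, which forces (4,2) = 3.
Row 4 now contains 2, which forces (4,3) = 5.
Completed grid: 3 2 4 1 5 / 2 4 1 5 3 / 5 1 3 2 4 / 1 3 5 4 2 / 4 5 2 3 1.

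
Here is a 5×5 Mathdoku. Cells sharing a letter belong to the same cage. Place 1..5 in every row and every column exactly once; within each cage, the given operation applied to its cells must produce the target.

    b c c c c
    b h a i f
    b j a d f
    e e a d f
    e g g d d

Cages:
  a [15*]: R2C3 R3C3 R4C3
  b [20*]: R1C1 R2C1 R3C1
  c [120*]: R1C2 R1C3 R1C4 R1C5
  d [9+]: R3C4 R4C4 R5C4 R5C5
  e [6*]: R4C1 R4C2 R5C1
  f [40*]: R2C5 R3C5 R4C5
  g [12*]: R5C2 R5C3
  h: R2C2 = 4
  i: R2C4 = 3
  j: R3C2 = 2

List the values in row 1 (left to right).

Cage h is given; hence R2C2 = 4.
Cage i is a single given cell, leaving R2C4 = 3.
J is a freebie, so R3C2 = 2.
Column 2 now contains 4, leaving R5C2 = 3.
3 is placed in row 5, which forces R5C3 = 4.
Column 2 now contains 3, so R1C2 = 5.
Cage e has product 6; hence R4C1 = 3.
Column 2 now contains 3, which forces R4C2 = 1.
Row 4 now contains 1, so R4C3 = 5.
Row 4 already has 5; hence R4C4 = 2.
Row 4 already has 2, so R4C5 = 4.
Cage e needs product 6, leaving R5C1 = 2.
2 is placed in row 5; hence R5C5 = 1.
Column 4 already has 2, leaving R1C4 = 4.
Column 3 now contains 5, which forces R2C3 = 1.
Cage f has product 40; hence R2C5 = 2.
The 3 cells of cage a must have product 15; hence R3C3 = 3.
Cage d has sum 9, so R3C4 = 1.
Column 5 already has 4, which forces R3C5 = 5.
Row 5 now contains 1; hence R5C4 = 5.
4 is placed in row 1, leaving R1C1 = 1.
3 is placed in column 3; hence R1C3 = 2.
Column 5 now contains 2, which forces R1C5 = 3.
Row 2 now contains 1, leaving R2C1 = 5.
Row 3 now contains 5, so R3C1 = 4.
Completed grid: 1 5 2 4 3 / 5 4 1 3 2 / 4 2 3 1 5 / 3 1 5 2 4 / 2 3 4 5 1.

1 5 2 4 3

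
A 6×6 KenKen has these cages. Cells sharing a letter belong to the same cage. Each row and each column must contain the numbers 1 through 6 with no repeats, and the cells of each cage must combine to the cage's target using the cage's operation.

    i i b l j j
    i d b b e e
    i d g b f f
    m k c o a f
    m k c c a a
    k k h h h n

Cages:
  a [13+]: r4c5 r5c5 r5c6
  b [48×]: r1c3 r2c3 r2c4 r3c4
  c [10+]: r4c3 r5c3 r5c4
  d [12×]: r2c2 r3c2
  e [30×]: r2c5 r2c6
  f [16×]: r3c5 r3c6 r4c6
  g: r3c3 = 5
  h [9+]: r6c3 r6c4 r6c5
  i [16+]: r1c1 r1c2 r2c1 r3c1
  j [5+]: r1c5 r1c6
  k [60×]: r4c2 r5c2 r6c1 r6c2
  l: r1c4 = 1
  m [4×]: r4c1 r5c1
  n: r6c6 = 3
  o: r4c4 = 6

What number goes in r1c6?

Cage l is given; hence r1c4 = 1.
Cage g is given, which forces r3c3 = 5.
O is a freebie, so r4c4 = 6.
Cage n is given, leaving r6c6 = 3.
Cage j's pair has sum 5, leaving r1c5 = 3.
Cage j's pair has sum 5, so r1c6 = 2.
Column 6 now contains 2; hence r4c6 = 4.
Cage h needs sum 9, which forces r6c4 = 2.
Cage b has product 48, which forces r1c3 = 4.
The 4 cells of cage b must have product 48; hence r2c3 = 1.
The 3 cells of cage f must have product 16; hence r3c5 = 4.
Column 6 already has 4, which forces r3c6 = 1.
Row 4 already has 4, leaving r4c1 = 1.
Cage m needs two cells with product 4; hence r5c1 = 4.
1 is placed in column 3, so r6c3 = 6.
6 is placed in row 6, leaving r6c5 = 1.
Cage b has product 48, leaving r2c4 = 4.
Row 3 already has 4, leaving r3c4 = 3.
Cage k has product 60; hence r4c2 = 3.
Row 4 already has 3, so r4c3 = 2.
2 is placed in row 4; hence r4c5 = 5.
The 4 cells of cage k must have product 60; hence r5c2 = 1.
2 is placed in column 3, which forces r5c3 = 3.
The 3 cells of cage c must have sum 10, leaving r5c4 = 5.
5 is placed in row 5, so r5c6 = 6.
6 is placed in row 6, which forces r6c1 = 5.
Cage k has product 60; hence r6c2 = 4.
5 is placed in column 1, so r1c1 = 6.
The 4 cells of cage i must have sum 16; hence r1c2 = 5.
The 4 cells of cage i must have sum 16, which forces r2c1 = 3.
5 is placed in column 5, which forces r2c5 = 6.
6 is placed in column 6, which forces r2c6 = 5.
Row 3 already has 3, leaving r3c1 = 2.
2 is placed in row 3, which forces r3c2 = 6.
Row 5 now contains 6, so r5c5 = 2.
Row 2 now contains 6, leaving r2c2 = 2.
Completed grid: 6 5 4 1 3 2 / 3 2 1 4 6 5 / 2 6 5 3 4 1 / 1 3 2 6 5 4 / 4 1 3 5 2 6 / 5 4 6 2 1 3.

2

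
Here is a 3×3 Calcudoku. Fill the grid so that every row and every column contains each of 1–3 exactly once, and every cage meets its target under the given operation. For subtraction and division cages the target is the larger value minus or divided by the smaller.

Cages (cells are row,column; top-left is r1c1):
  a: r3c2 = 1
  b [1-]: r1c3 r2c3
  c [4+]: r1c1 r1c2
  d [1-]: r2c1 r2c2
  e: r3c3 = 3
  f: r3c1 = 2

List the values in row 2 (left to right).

3 2 1

Cage f is given, so r3c1 = 2.
A is a freebie; hence r3c2 = 1.
Cage e is a single given cell, so r3c3 = 3.
Cage c's pair has sum 4, which forces r1c1 = 1.
Column 2 already has 1, so r1c2 = 3.
Row 1 already has 1; hence r1c3 = 2.
Column 1 now contains 1, which forces r2c1 = 3.
The two cells of cage d must have difference 1, so r2c2 = 2.
Column 3 now contains 2; hence r2c3 = 1.
Completed grid: 1 3 2 / 3 2 1 / 2 1 3.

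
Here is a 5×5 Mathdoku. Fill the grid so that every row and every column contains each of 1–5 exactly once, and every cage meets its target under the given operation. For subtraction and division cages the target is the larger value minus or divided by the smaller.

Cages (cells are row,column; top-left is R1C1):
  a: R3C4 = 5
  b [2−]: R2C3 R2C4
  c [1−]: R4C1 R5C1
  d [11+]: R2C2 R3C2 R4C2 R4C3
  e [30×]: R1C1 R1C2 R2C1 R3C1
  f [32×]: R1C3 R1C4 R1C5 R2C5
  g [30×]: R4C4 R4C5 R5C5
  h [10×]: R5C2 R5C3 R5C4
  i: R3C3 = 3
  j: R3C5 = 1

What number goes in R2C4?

Cage f has product 32; hence R2C5 = 4.
Cage i is given; hence R3C3 = 3.
A is a freebie; hence R3C4 = 5.
J is a freebie, which forces R3C5 = 1.
Column 5 now contains 1, so R1C5 = 2.
The two cells of cage b must have difference 2; hence R2C4 = 3.
1 is placed in row 3, so R3C1 = 2.
2 is placed in row 3, which forces R3C2 = 4.
3 is placed in column 4, so R4C4 = 2.
Column 4 now contains 2, which forces R5C4 = 1.
The 4 cells of cage f must have product 32, so R1C3 = 1.
Column 4 already has 1, so R1C4 = 4.
Column 3 already has 1, leaving R2C3 = 5.
Column 3 already has 1, which forces R4C3 = 4.
Column 3 already has 5, leaving R5C3 = 2.
5 is placed in row 2, which forces R2C1 = 1.
The 4 cells of cage d must have sum 11; hence R2C2 = 2.
Cage d has sum 11, leaving R4C2 = 1.
Cage c's pair has difference 1; hence R5C1 = 4.
Row 5 already has 2, leaving R5C2 = 5.
Row 5 already has 5; hence R5C5 = 3.
Cage e has product 30, so R1C1 = 5.
5 is placed in column 2, which forces R1C2 = 3.
Column 1 already has 5, so R4C1 = 3.
3 is placed in column 5, so R4C5 = 5.
Completed grid: 5 3 1 4 2 / 1 2 5 3 4 / 2 4 3 5 1 / 3 1 4 2 5 / 4 5 2 1 3.

3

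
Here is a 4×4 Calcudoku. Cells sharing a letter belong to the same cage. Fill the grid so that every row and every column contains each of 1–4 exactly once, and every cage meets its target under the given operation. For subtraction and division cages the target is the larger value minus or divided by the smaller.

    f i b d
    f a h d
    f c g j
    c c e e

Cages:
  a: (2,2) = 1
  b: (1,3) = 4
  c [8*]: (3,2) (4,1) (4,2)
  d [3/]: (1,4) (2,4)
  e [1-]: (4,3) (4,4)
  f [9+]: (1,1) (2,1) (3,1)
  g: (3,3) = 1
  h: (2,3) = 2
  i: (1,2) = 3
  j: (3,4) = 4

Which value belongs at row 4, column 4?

2

I is a freebie, leaving (1,2) = 3.
Cage b is a single given cell, leaving (1,3) = 4.
3 is placed in row 1; hence (1,4) = 1.
A is a freebie; hence (2,2) = 1.
H is a freebie, which forces (2,3) = 2.
1 is placed in column 4; hence (2,4) = 3.
G is a freebie, leaving (3,3) = 1.
Cage j is a single given cell; hence (3,4) = 4.
Column 3 now contains 1, which forces (4,3) = 3.
Column 4 now contains 4, leaving (4,4) = 2.
4 is placed in row 1; hence (1,1) = 2.
3 is placed in row 2; hence (2,1) = 4.
Cage f needs sum 9, which forces (3,1) = 3.
Row 3 now contains 4, leaving (3,2) = 2.
Cage c needs product 8, so (4,1) = 1.
Row 4 already has 2, leaving (4,2) = 4.
Filled in: 2 3 4 1 / 4 1 2 3 / 3 2 1 4 / 1 4 3 2.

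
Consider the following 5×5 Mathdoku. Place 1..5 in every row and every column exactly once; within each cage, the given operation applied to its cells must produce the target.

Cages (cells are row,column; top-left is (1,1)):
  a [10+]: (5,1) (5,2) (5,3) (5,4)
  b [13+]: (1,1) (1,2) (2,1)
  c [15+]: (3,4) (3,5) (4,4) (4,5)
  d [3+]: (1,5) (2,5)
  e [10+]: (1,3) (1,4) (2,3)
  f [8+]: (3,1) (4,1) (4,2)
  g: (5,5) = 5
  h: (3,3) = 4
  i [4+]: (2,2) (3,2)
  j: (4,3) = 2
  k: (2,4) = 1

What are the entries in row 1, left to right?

5 4 3 2 1

Cage k is given, so (2,4) = 1.
1 is placed in row 2, which forces (2,5) = 2.
H is a freebie, so (3,3) = 4.
Cage j is a single given cell, leaving (4,3) = 2.
Cage g is given, so (5,5) = 5.
Column 5 already has 2, leaving (1,5) = 1.
1 is placed in row 2, leaving (2,2) = 3.
3 is placed in row 2, which forces (2,3) = 5.
The two cells of cage i must have sum 4, which forces (3,2) = 1.
Cage c has sum 15; hence (3,4) = 5.
The 4 cells of cage c must have sum 15, so (3,5) = 3.
Cage c has sum 15; hence (4,4) = 3.
Cage c needs sum 15, which forces (4,5) = 4.
Cage b needs sum 13, which forces (1,1) = 5.
The 3 cells of cage b must have sum 13, leaving (1,2) = 4.
Column 3 now contains 5, so (1,3) = 3.
The 3 cells of cage e must have sum 10, which forces (1,4) = 2.
5 is placed in row 2, which forces (2,1) = 4.
Row 3 already has 3, which forces (3,1) = 2.
The 3 cells of cage f must have sum 8; hence (4,1) = 1.
Row 4 now contains 4, so (4,2) = 5.
Column 1 now contains 1, which forces (5,1) = 3.
Column 2 now contains 4; hence (5,2) = 2.
3 is placed in column 3, so (5,3) = 1.
Column 4 already has 2, so (5,4) = 4.
The full grid is 5 4 3 2 1 / 4 3 5 1 2 / 2 1 4 5 3 / 1 5 2 3 4 / 3 2 1 4 5.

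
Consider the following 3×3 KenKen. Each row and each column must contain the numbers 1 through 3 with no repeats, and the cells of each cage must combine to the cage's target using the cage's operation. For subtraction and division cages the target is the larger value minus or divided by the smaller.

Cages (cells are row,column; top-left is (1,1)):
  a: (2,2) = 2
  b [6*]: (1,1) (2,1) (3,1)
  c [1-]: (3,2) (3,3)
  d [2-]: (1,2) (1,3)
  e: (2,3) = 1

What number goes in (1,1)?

2

Cage a is a single given cell, which forces (2,2) = 2.
Cage e is given, leaving (2,3) = 1.
Cage d's pair has difference 2, leaving (1,2) = 1.
Column 3 now contains 1; hence (1,3) = 3.
Row 2 now contains 1; hence (2,1) = 3.
1 is placed in column 2, leaving (3,2) = 3.
Cage c's pair has difference 1; hence (3,3) = 2.
Row 1 already has 1; hence (1,1) = 2.
2 is placed in row 3, leaving (3,1) = 1.
Filled in: 2 1 3 / 3 2 1 / 1 3 2.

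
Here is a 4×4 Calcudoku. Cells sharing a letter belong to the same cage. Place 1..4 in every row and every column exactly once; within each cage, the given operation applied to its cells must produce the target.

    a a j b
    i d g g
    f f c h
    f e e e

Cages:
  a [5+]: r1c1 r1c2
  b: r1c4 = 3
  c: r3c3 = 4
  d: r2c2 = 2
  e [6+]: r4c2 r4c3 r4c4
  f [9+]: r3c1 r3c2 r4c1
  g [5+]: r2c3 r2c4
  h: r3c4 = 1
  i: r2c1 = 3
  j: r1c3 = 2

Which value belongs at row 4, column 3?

Cage j is given, leaving r1c3 = 2.
Cage b is given, so r1c4 = 3.
Cage i is a single given cell; hence r2c1 = 3.
Cage d is given, so r2c2 = 2.
C is a freebie, so r3c3 = 4.
Cage h is given; hence r3c4 = 1.
Column 4 now contains 1, leaving r4c4 = 2.
Column 3 now contains 4, which forces r2c3 = 1.
Column 4 now contains 1, leaving r2c4 = 4.
Row 3 already has 1, so r3c1 = 2.
Row 3 already has 4, leaving r3c2 = 3.
2 is placed in row 4, leaving r4c1 = 4.
3 is placed in column 2, which forces r4c2 = 1.
Column 3 now contains 1, which forces r4c3 = 3.
Column 1 now contains 4, which forces r1c1 = 1.
Column 2 already has 1, which forces r1c2 = 4.
Completed grid: 1 4 2 3 / 3 2 1 4 / 2 3 4 1 / 4 1 3 2.

3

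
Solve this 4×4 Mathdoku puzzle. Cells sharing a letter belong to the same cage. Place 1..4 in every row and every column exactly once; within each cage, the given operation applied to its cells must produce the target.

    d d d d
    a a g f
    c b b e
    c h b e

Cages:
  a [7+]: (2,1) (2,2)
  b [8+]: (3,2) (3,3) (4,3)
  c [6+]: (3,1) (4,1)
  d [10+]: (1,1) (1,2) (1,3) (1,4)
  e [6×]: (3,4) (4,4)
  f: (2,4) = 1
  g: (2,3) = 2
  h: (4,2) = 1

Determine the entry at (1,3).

3

Cage g is a single given cell, leaving (2,3) = 2.
F is a freebie; hence (2,4) = 1.
Cage h is given, so (4,2) = 1.
Cage b needs sum 8, leaving (3,3) = 1.
The 4 cells of cage d must have sum 10, leaving (1,1) = 1.
Column 1 needs a 3, and only (2,1) is open for it.
Row 2 already has 3, which forces (2,2) = 4.
Column 2 now contains 4, which forces (3,2) = 3.
3 is placed in row 3, so (3,4) = 2.
2 is placed in column 4; hence (4,4) = 3.
3 is placed in column 2, so (1,2) = 2.
Cage d has sum 10, leaving (1,3) = 3.
Column 4 already has 3, leaving (1,4) = 4.
2 is placed in row 3, which forces (3,1) = 4.
The two cells of cage c must have sum 6; hence (4,1) = 2.
Row 4 now contains 3, leaving (4,3) = 4.
Filled in: 1 2 3 4 / 3 4 2 1 / 4 3 1 2 / 2 1 4 3.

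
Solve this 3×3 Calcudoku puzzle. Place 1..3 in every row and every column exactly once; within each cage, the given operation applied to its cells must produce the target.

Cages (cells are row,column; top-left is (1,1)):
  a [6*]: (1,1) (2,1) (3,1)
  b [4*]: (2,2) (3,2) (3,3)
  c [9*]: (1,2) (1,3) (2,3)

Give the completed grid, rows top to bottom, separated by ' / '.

2 3 1 / 1 2 3 / 3 1 2

Cage c needs product 9, so (1,2) = 3.
Cage c needs product 9, so (1,3) = 1.
The 3 cells of cage b must have product 4; hence (2,2) = 2.
Cage c has product 9, leaving (2,3) = 3.
The 3 cells of cage b must have product 4, which forces (3,2) = 1.
Cage b needs product 4, which forces (3,3) = 2.
Row 1 already has 1; hence (1,1) = 2.
3 is placed in row 2, which forces (2,1) = 1.
Row 3 now contains 2, so (3,1) = 3.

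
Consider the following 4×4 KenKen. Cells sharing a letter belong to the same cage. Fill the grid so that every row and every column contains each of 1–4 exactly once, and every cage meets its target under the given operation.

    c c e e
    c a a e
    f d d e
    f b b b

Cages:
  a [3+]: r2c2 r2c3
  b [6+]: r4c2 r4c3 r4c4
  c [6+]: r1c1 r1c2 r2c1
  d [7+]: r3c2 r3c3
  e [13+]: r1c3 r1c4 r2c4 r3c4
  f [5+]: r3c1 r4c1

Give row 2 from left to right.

Cage e has sum 13, which forces r1c3 = 4.
Column 3 already has 4, so r3c3 = 3.
3 is placed in row 3, which forces r3c2 = 4.
Row 3 already has 4, so r3c4 = 2.
Column 4 already has 2, leaving r1c4 = 3.
Cage e has sum 13, leaving r2c4 = 4.
Row 3 now contains 2; hence r3c1 = 1.
Cage f's pair has sum 5; hence r4c1 = 4.
Column 4 already has 3; hence r4c4 = 1.
Column 1 now contains 1; hence r1c1 = 2.
The 3 cells of cage c must have sum 6; hence r1c2 = 1.
Cage c has sum 6, which forces r2c1 = 3.
Column 2 already has 1; hence r2c2 = 2.
Row 2 now contains 2, leaving r2c3 = 1.
Cage b has sum 6, leaving r4c2 = 3.
1 is placed in row 4, leaving r4c3 = 2.
Filled in: 2 1 4 3 / 3 2 1 4 / 1 4 3 2 / 4 3 2 1.

3 2 1 4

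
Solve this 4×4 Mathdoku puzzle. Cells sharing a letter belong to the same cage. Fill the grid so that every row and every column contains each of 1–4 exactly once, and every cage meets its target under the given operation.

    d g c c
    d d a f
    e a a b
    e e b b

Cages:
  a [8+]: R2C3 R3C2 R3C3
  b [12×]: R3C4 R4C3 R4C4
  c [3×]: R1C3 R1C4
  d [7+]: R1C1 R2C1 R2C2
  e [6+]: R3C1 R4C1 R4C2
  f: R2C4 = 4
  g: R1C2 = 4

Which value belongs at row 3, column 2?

G is a freebie, which forces R1C2 = 4.
Cage f is given; hence R2C4 = 4.
Row 1 needs a 2, and only R1C1 is open for it.
Cage d needs sum 7; hence R2C1 = 3.
Cage d has sum 7; hence R2C2 = 2.
2 is placed in row 2; hence R2C3 = 1.
Column 1 already has 3, leaving R3C1 = 1.
Row 3 already has 1, leaving R3C2 = 3.
Row 3 now contains 3, leaving R3C4 = 2.
Column 1 now contains 1; hence R4C1 = 4.
2 is placed in column 2, which forces R4C2 = 1.
Row 4 already has 4, leaving R4C3 = 2.
Row 4 now contains 1, so R4C4 = 3.
Column 3 already has 1, leaving R1C3 = 3.
Column 4 now contains 3; hence R1C4 = 1.
2 is placed in row 3, which forces R3C3 = 4.
Completed grid: 2 4 3 1 / 3 2 1 4 / 1 3 4 2 / 4 1 2 3.

3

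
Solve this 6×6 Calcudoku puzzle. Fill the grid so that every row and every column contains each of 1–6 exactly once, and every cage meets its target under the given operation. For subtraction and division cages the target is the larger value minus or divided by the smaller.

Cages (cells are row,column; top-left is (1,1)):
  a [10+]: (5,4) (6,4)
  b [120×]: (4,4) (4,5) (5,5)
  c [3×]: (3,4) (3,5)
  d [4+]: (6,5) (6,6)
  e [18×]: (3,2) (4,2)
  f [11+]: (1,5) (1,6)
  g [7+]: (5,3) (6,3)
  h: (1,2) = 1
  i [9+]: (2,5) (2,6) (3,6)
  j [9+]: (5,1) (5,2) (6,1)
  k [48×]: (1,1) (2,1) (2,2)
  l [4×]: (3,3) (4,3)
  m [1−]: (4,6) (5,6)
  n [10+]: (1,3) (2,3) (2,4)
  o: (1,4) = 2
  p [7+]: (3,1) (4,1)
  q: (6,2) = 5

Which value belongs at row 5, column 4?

6

Cage h is a single given cell, which forces (1,2) = 1.
O is a freebie, so (1,4) = 2.
Cage q is a single given cell, leaving (6,2) = 5.
Row 1 needs a 3, and only (1,3) is open for it.
In row 1, 4 can only go at (1,1), so (1,1) = 4.
Row 6 needs a 4, and only (6,4) is open for it.
4 is placed in column 4, leaving (5,4) = 6.
Column 4 now contains 6; hence (4,4) = 5.
Cage b has product 120; hence (4,5) = 6.
Cage b has product 120, so (5,5) = 4.
Column 5 already has 6, so (1,5) = 5.
The two cells of cage f must have sum 11, so (1,6) = 6.
Cage e's pair has product 18; hence (3,2) = 6.
6 is placed in row 4, so (4,2) = 3.
3 is placed in column 2, which forces (5,2) = 2.
Cage k has product 48, so (2,1) = 3.
Column 2 now contains 2, leaving (2,2) = 4.
Row 2 already has 4, leaving (2,3) = 6.
Row 2 now contains 3, leaving (2,4) = 1.
1 is placed in row 2, so (2,5) = 2.
2 is placed in row 2, which forces (2,6) = 5.
6 is placed in row 3, so (3,1) = 5.
Column 4 already has 1, which forces (3,4) = 3.
3 is placed in row 3, so (3,5) = 1.
Cage p's pair has sum 7, which forces (4,1) = 2.
2 is placed in row 4; hence (4,6) = 4.
5 is placed in column 1; hence (5,1) = 1.
Row 5 already has 1, which forces (5,3) = 5.
Row 5 already has 1; hence (5,6) = 3.
Column 1 now contains 2; hence (6,1) = 6.
Column 3 already has 6, which forces (6,3) = 2.
Column 5 already has 1, leaving (6,5) = 3.
Column 6 already has 3; hence (6,6) = 1.
Row 3 now contains 1, which forces (3,3) = 4.
4 is placed in column 6, which forces (3,6) = 2.
Row 4 already has 4; hence (4,3) = 1.
Completed grid: 4 1 3 2 5 6 / 3 4 6 1 2 5 / 5 6 4 3 1 2 / 2 3 1 5 6 4 / 1 2 5 6 4 3 / 6 5 2 4 3 1.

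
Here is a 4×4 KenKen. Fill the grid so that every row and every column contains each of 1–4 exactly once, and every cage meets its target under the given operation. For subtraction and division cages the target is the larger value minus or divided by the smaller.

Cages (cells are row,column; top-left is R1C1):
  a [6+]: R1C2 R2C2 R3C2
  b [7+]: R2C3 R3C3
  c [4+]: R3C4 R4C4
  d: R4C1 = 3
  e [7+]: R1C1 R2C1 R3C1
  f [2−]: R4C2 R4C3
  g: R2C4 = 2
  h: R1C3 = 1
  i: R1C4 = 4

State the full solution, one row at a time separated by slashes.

2 3 1 4 / 4 1 3 2 / 1 2 4 3 / 3 4 2 1

Cage h is a single given cell; hence R1C3 = 1.
Cage i is a single given cell; hence R1C4 = 4.
Cage g is a single given cell, leaving R2C4 = 2.
D is a freebie, so R4C1 = 3.
Row 4 now contains 3, which forces R4C4 = 1.
4 is placed in row 1, leaving R1C1 = 2.
Row 1 now contains 2, leaving R1C2 = 3.
Column 2 now contains 3, leaving R2C2 = 1.
1 is placed in column 2, which forces R3C2 = 2.
Column 4 already has 1, which forces R3C4 = 3.
2 is placed in column 2, so R4C2 = 4.
4 is placed in row 4, which forces R4C3 = 2.
Row 2 already has 1, which forces R2C1 = 4.
The two cells of cage b must have sum 7; hence R2C3 = 3.
Cage e has sum 7, leaving R3C1 = 1.
3 is placed in row 3, leaving R3C3 = 4.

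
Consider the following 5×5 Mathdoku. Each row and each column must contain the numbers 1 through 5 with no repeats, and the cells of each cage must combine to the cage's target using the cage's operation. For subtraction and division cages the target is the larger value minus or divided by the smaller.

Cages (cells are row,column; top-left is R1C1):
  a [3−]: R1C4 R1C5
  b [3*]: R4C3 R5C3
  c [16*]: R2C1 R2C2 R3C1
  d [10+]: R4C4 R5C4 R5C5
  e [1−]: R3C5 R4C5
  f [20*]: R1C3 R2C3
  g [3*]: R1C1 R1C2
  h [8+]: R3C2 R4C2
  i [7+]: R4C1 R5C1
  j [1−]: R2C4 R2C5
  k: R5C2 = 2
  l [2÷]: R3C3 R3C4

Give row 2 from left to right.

K is a freebie; hence R5C2 = 2.
Cage c has product 16, which forces R2C1 = 1.
Column 2 already has 2; hence R2C2 = 4.
4 is placed in row 2, so R2C3 = 5.
Cage c has product 16, leaving R3C1 = 4.
Column 1 already has 1, leaving R1C1 = 3.
Cage g's pair has product 3, which forces R1C2 = 1.
Column 3 now contains 5, so R1C3 = 4.
Cage i needs two cells with sum 7, so R4C1 = 2.
Cage i's pair has sum 7, which forces R5C1 = 5.
The only place for 4 in row 4 is R4C5.
Cage d has sum 10, which forces R5C4 = 4.
Row 4 needs a 1, and only R4C3 is open for it.
1 is placed in column 3, so R3C3 = 2.
The two cells of cage l must have quotient 2, so R3C4 = 1.
1 is placed in column 3, which forces R5C3 = 3.
Row 5 already has 3, which forces R5C5 = 1.
The 3 cells of cage d must have sum 10; hence R4C4 = 5.
5 is placed in column 4, leaving R1C4 = 2.
The two cells of cage a must have difference 3; hence R1C5 = 5.
Column 4 already has 2, so R2C4 = 3.
3 is placed in row 2, leaving R2C5 = 2.
The two cells of cage h must have sum 8, so R3C2 = 5.
5 is placed in column 5, leaving R3C5 = 3.
Row 4 already has 5; hence R4C2 = 3.
Completed grid: 3 1 4 2 5 / 1 4 5 3 2 / 4 5 2 1 3 / 2 3 1 5 4 / 5 2 3 4 1.

1 4 5 3 2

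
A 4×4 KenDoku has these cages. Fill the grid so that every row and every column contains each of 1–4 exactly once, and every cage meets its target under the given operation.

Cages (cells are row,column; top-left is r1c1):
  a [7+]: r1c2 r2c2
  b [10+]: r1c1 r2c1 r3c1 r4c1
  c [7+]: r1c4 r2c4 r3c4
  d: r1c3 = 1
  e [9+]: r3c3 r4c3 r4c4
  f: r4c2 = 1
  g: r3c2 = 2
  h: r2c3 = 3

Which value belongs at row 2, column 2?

D is a freebie, leaving r1c3 = 1.
H is a freebie, leaving r2c3 = 3.
Cage g is a single given cell, so r3c2 = 2.
Row 3 now contains 2, leaving r3c3 = 4.
4 is placed in row 3, so r3c4 = 1.
Cage f is a single given cell, leaving r4c2 = 1.
Column 3 now contains 4, so r4c3 = 2.
Cage b needs sum 10, which forces r1c1 = 2.
Cage a needs two cells with sum 7, leaving r1c2 = 3.
Row 1 already has 2, so r1c4 = 4.
Cage b has sum 10; hence r2c1 = 1.
3 is placed in row 2, which forces r2c2 = 4.
4 is placed in column 4, so r2c4 = 2.
Row 3 already has 1; hence r3c1 = 3.
Cage b has sum 10, so r4c1 = 4.
The 3 cells of cage e must have sum 9, which forces r4c4 = 3.
Completed grid: 2 3 1 4 / 1 4 3 2 / 3 2 4 1 / 4 1 2 3.

4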